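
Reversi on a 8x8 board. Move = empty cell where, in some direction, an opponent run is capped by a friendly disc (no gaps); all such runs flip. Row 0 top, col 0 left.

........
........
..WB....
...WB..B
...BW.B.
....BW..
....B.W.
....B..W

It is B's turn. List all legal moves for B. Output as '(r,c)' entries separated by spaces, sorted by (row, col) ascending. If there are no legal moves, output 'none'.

Answer: (2,1) (3,2) (4,5) (5,6)

Derivation:
(1,1): no bracket -> illegal
(1,2): no bracket -> illegal
(1,3): no bracket -> illegal
(2,1): flips 1 -> legal
(2,4): no bracket -> illegal
(3,1): no bracket -> illegal
(3,2): flips 1 -> legal
(3,5): no bracket -> illegal
(4,2): no bracket -> illegal
(4,5): flips 1 -> legal
(5,3): no bracket -> illegal
(5,6): flips 1 -> legal
(5,7): no bracket -> illegal
(6,5): no bracket -> illegal
(6,7): no bracket -> illegal
(7,5): no bracket -> illegal
(7,6): no bracket -> illegal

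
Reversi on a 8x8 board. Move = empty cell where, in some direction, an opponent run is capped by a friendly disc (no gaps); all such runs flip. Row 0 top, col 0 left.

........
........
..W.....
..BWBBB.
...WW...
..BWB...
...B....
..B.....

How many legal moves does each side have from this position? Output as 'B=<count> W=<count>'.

-- B to move --
(1,1): no bracket -> illegal
(1,2): flips 1 -> legal
(1,3): no bracket -> illegal
(2,1): no bracket -> illegal
(2,3): flips 3 -> legal
(2,4): no bracket -> illegal
(3,1): no bracket -> illegal
(4,2): no bracket -> illegal
(4,5): no bracket -> illegal
(5,5): no bracket -> illegal
(6,2): flips 2 -> legal
(6,4): no bracket -> illegal
B mobility = 3
-- W to move --
(2,1): flips 1 -> legal
(2,3): no bracket -> illegal
(2,4): flips 1 -> legal
(2,5): flips 1 -> legal
(2,6): flips 1 -> legal
(2,7): no bracket -> illegal
(3,1): flips 1 -> legal
(3,7): flips 3 -> legal
(4,1): no bracket -> illegal
(4,2): flips 1 -> legal
(4,5): no bracket -> illegal
(4,6): no bracket -> illegal
(4,7): no bracket -> illegal
(5,1): flips 1 -> legal
(5,5): flips 1 -> legal
(6,1): flips 1 -> legal
(6,2): no bracket -> illegal
(6,4): flips 1 -> legal
(6,5): flips 1 -> legal
(7,1): no bracket -> illegal
(7,3): flips 1 -> legal
(7,4): no bracket -> illegal
W mobility = 13

Answer: B=3 W=13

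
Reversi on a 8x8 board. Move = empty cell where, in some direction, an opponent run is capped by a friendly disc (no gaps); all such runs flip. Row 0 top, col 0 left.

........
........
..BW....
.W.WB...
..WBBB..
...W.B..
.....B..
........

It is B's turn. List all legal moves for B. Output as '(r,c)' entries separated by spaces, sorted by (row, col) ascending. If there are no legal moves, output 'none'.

(1,2): flips 1 -> legal
(1,3): flips 2 -> legal
(1,4): no bracket -> illegal
(2,0): no bracket -> illegal
(2,1): no bracket -> illegal
(2,4): flips 1 -> legal
(3,0): no bracket -> illegal
(3,2): flips 1 -> legal
(4,0): flips 1 -> legal
(4,1): flips 1 -> legal
(5,1): no bracket -> illegal
(5,2): no bracket -> illegal
(5,4): no bracket -> illegal
(6,2): flips 1 -> legal
(6,3): flips 1 -> legal
(6,4): no bracket -> illegal

Answer: (1,2) (1,3) (2,4) (3,2) (4,0) (4,1) (6,2) (6,3)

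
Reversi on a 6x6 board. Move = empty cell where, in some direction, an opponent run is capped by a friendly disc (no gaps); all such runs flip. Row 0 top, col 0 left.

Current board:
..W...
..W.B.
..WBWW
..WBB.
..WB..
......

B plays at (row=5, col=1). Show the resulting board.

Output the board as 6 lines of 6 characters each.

Place B at (5,1); scan 8 dirs for brackets.
Dir NW: first cell '.' (not opp) -> no flip
Dir N: first cell '.' (not opp) -> no flip
Dir NE: opp run (4,2) capped by B -> flip
Dir W: first cell '.' (not opp) -> no flip
Dir E: first cell '.' (not opp) -> no flip
Dir SW: edge -> no flip
Dir S: edge -> no flip
Dir SE: edge -> no flip
All flips: (4,2)

Answer: ..W...
..W.B.
..WBWW
..WBB.
..BB..
.B....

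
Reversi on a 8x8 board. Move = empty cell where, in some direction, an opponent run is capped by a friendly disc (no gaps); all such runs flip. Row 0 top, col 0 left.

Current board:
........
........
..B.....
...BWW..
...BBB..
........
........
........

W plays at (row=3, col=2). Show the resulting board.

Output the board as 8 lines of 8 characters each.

Answer: ........
........
..B.....
..WWWW..
...BBB..
........
........
........

Derivation:
Place W at (3,2); scan 8 dirs for brackets.
Dir NW: first cell '.' (not opp) -> no flip
Dir N: opp run (2,2), next='.' -> no flip
Dir NE: first cell '.' (not opp) -> no flip
Dir W: first cell '.' (not opp) -> no flip
Dir E: opp run (3,3) capped by W -> flip
Dir SW: first cell '.' (not opp) -> no flip
Dir S: first cell '.' (not opp) -> no flip
Dir SE: opp run (4,3), next='.' -> no flip
All flips: (3,3)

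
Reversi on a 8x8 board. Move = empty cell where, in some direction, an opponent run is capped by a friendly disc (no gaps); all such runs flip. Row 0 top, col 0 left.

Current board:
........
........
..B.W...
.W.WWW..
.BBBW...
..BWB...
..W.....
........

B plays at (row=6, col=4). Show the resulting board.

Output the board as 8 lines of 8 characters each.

Answer: ........
........
..B.W...
.W.WWW..
.BBBW...
..BBB...
..W.B...
........

Derivation:
Place B at (6,4); scan 8 dirs for brackets.
Dir NW: opp run (5,3) capped by B -> flip
Dir N: first cell 'B' (not opp) -> no flip
Dir NE: first cell '.' (not opp) -> no flip
Dir W: first cell '.' (not opp) -> no flip
Dir E: first cell '.' (not opp) -> no flip
Dir SW: first cell '.' (not opp) -> no flip
Dir S: first cell '.' (not opp) -> no flip
Dir SE: first cell '.' (not opp) -> no flip
All flips: (5,3)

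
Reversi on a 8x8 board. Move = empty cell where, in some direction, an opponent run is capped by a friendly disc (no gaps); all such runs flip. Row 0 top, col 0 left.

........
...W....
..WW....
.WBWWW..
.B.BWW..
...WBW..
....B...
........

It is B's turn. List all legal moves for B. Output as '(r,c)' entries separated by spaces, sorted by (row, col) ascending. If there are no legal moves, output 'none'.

Answer: (0,3) (1,2) (1,4) (2,1) (2,4) (2,5) (3,0) (3,6) (4,2) (4,6) (5,2) (5,6) (6,3)

Derivation:
(0,2): no bracket -> illegal
(0,3): flips 3 -> legal
(0,4): no bracket -> illegal
(1,1): no bracket -> illegal
(1,2): flips 1 -> legal
(1,4): flips 1 -> legal
(2,0): no bracket -> illegal
(2,1): flips 1 -> legal
(2,4): flips 2 -> legal
(2,5): flips 1 -> legal
(2,6): no bracket -> illegal
(3,0): flips 1 -> legal
(3,6): flips 4 -> legal
(4,0): no bracket -> illegal
(4,2): flips 1 -> legal
(4,6): flips 3 -> legal
(5,2): flips 1 -> legal
(5,6): flips 1 -> legal
(6,2): no bracket -> illegal
(6,3): flips 1 -> legal
(6,5): no bracket -> illegal
(6,6): no bracket -> illegal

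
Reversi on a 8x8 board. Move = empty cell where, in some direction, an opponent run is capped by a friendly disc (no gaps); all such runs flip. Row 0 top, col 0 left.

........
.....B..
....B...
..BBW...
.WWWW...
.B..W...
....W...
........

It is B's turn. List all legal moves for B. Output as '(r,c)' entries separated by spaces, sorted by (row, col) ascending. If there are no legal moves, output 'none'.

Answer: (3,1) (3,5) (5,0) (5,2) (5,3) (5,5) (6,5) (7,4)

Derivation:
(2,3): no bracket -> illegal
(2,5): no bracket -> illegal
(3,0): no bracket -> illegal
(3,1): flips 1 -> legal
(3,5): flips 1 -> legal
(4,0): no bracket -> illegal
(4,5): no bracket -> illegal
(5,0): flips 1 -> legal
(5,2): flips 1 -> legal
(5,3): flips 1 -> legal
(5,5): flips 1 -> legal
(6,3): no bracket -> illegal
(6,5): flips 2 -> legal
(7,3): no bracket -> illegal
(7,4): flips 4 -> legal
(7,5): no bracket -> illegal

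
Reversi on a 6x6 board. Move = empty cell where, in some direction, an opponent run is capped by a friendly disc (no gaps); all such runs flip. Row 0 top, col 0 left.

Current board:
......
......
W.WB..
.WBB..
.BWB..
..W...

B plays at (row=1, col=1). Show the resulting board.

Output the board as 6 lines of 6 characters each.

Answer: ......
.B....
W.BB..
.WBB..
.BWB..
..W...

Derivation:
Place B at (1,1); scan 8 dirs for brackets.
Dir NW: first cell '.' (not opp) -> no flip
Dir N: first cell '.' (not opp) -> no flip
Dir NE: first cell '.' (not opp) -> no flip
Dir W: first cell '.' (not opp) -> no flip
Dir E: first cell '.' (not opp) -> no flip
Dir SW: opp run (2,0), next=edge -> no flip
Dir S: first cell '.' (not opp) -> no flip
Dir SE: opp run (2,2) capped by B -> flip
All flips: (2,2)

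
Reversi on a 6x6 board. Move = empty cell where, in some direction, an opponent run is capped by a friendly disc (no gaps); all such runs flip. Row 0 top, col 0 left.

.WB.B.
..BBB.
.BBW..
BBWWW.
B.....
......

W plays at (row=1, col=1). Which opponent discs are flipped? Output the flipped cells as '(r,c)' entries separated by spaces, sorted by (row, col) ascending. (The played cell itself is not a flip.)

Dir NW: first cell '.' (not opp) -> no flip
Dir N: first cell 'W' (not opp) -> no flip
Dir NE: opp run (0,2), next=edge -> no flip
Dir W: first cell '.' (not opp) -> no flip
Dir E: opp run (1,2) (1,3) (1,4), next='.' -> no flip
Dir SW: first cell '.' (not opp) -> no flip
Dir S: opp run (2,1) (3,1), next='.' -> no flip
Dir SE: opp run (2,2) capped by W -> flip

Answer: (2,2)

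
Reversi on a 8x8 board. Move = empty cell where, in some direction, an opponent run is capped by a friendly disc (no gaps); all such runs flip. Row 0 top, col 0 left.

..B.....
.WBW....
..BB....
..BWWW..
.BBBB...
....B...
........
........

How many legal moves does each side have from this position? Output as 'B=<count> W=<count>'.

-- B to move --
(0,0): flips 1 -> legal
(0,1): no bracket -> illegal
(0,3): flips 1 -> legal
(0,4): flips 1 -> legal
(1,0): flips 1 -> legal
(1,4): flips 1 -> legal
(2,0): flips 1 -> legal
(2,1): no bracket -> illegal
(2,4): flips 3 -> legal
(2,5): flips 1 -> legal
(2,6): flips 1 -> legal
(3,6): flips 3 -> legal
(4,5): flips 1 -> legal
(4,6): no bracket -> illegal
B mobility = 11
-- W to move --
(0,1): flips 2 -> legal
(0,3): no bracket -> illegal
(1,4): no bracket -> illegal
(2,1): no bracket -> illegal
(2,4): no bracket -> illegal
(3,0): no bracket -> illegal
(3,1): flips 2 -> legal
(4,0): no bracket -> illegal
(4,5): no bracket -> illegal
(5,0): no bracket -> illegal
(5,1): flips 1 -> legal
(5,2): flips 1 -> legal
(5,3): flips 2 -> legal
(5,5): flips 1 -> legal
(6,3): no bracket -> illegal
(6,4): flips 2 -> legal
(6,5): no bracket -> illegal
W mobility = 7

Answer: B=11 W=7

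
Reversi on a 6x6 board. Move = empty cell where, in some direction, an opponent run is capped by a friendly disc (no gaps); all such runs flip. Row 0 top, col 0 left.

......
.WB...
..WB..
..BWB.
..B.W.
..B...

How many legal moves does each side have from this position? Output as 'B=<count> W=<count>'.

-- B to move --
(0,0): no bracket -> illegal
(0,1): no bracket -> illegal
(0,2): no bracket -> illegal
(1,0): flips 1 -> legal
(1,3): no bracket -> illegal
(2,0): no bracket -> illegal
(2,1): flips 1 -> legal
(2,4): flips 1 -> legal
(3,1): no bracket -> illegal
(3,5): no bracket -> illegal
(4,3): flips 1 -> legal
(4,5): no bracket -> illegal
(5,3): no bracket -> illegal
(5,4): flips 1 -> legal
(5,5): no bracket -> illegal
B mobility = 5
-- W to move --
(0,1): no bracket -> illegal
(0,2): flips 1 -> legal
(0,3): no bracket -> illegal
(1,3): flips 2 -> legal
(1,4): no bracket -> illegal
(2,1): no bracket -> illegal
(2,4): flips 2 -> legal
(2,5): no bracket -> illegal
(3,1): flips 1 -> legal
(3,5): flips 1 -> legal
(4,1): no bracket -> illegal
(4,3): no bracket -> illegal
(4,5): no bracket -> illegal
(5,1): flips 1 -> legal
(5,3): no bracket -> illegal
W mobility = 6

Answer: B=5 W=6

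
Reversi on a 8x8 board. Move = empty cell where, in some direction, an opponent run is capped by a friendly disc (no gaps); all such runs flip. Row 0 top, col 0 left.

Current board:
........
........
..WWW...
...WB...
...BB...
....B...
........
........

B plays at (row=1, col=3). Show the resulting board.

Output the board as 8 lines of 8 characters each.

Answer: ........
...B....
..WBW...
...BB...
...BB...
....B...
........
........

Derivation:
Place B at (1,3); scan 8 dirs for brackets.
Dir NW: first cell '.' (not opp) -> no flip
Dir N: first cell '.' (not opp) -> no flip
Dir NE: first cell '.' (not opp) -> no flip
Dir W: first cell '.' (not opp) -> no flip
Dir E: first cell '.' (not opp) -> no flip
Dir SW: opp run (2,2), next='.' -> no flip
Dir S: opp run (2,3) (3,3) capped by B -> flip
Dir SE: opp run (2,4), next='.' -> no flip
All flips: (2,3) (3,3)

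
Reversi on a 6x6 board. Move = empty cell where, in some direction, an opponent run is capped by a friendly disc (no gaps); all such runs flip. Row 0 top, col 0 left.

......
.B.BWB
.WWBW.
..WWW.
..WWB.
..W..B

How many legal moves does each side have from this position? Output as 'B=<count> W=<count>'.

Answer: B=10 W=8

Derivation:
-- B to move --
(0,3): no bracket -> illegal
(0,4): flips 3 -> legal
(0,5): flips 1 -> legal
(1,0): no bracket -> illegal
(1,2): no bracket -> illegal
(2,0): flips 2 -> legal
(2,5): flips 1 -> legal
(3,0): no bracket -> illegal
(3,1): flips 2 -> legal
(3,5): flips 1 -> legal
(4,1): flips 3 -> legal
(4,5): flips 1 -> legal
(5,1): flips 3 -> legal
(5,3): flips 2 -> legal
(5,4): no bracket -> illegal
B mobility = 10
-- W to move --
(0,0): flips 1 -> legal
(0,1): flips 1 -> legal
(0,2): flips 1 -> legal
(0,3): flips 2 -> legal
(0,4): flips 1 -> legal
(0,5): no bracket -> illegal
(1,0): no bracket -> illegal
(1,2): flips 2 -> legal
(2,0): no bracket -> illegal
(2,5): no bracket -> illegal
(3,5): no bracket -> illegal
(4,5): flips 1 -> legal
(5,3): no bracket -> illegal
(5,4): flips 1 -> legal
W mobility = 8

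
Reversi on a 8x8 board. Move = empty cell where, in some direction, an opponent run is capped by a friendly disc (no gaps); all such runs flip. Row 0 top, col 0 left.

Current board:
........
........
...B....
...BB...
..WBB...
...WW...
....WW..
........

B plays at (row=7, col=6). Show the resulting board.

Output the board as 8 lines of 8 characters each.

Answer: ........
........
...B....
...BB...
..WBB...
...WB...
....WB..
......B.

Derivation:
Place B at (7,6); scan 8 dirs for brackets.
Dir NW: opp run (6,5) (5,4) capped by B -> flip
Dir N: first cell '.' (not opp) -> no flip
Dir NE: first cell '.' (not opp) -> no flip
Dir W: first cell '.' (not opp) -> no flip
Dir E: first cell '.' (not opp) -> no flip
Dir SW: edge -> no flip
Dir S: edge -> no flip
Dir SE: edge -> no flip
All flips: (5,4) (6,5)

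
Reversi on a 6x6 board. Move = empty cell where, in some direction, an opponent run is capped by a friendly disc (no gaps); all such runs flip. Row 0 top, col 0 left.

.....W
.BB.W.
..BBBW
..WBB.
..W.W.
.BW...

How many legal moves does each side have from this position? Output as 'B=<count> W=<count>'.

-- B to move --
(0,3): no bracket -> illegal
(0,4): flips 1 -> legal
(1,3): no bracket -> illegal
(1,5): no bracket -> illegal
(2,1): no bracket -> illegal
(3,1): flips 1 -> legal
(3,5): no bracket -> illegal
(4,1): flips 1 -> legal
(4,3): no bracket -> illegal
(4,5): no bracket -> illegal
(5,3): flips 1 -> legal
(5,4): flips 1 -> legal
(5,5): flips 1 -> legal
B mobility = 6
-- W to move --
(0,0): flips 3 -> legal
(0,1): no bracket -> illegal
(0,2): flips 2 -> legal
(0,3): no bracket -> illegal
(1,0): no bracket -> illegal
(1,3): no bracket -> illegal
(1,5): flips 2 -> legal
(2,0): no bracket -> illegal
(2,1): flips 3 -> legal
(3,1): no bracket -> illegal
(3,5): flips 2 -> legal
(4,0): no bracket -> illegal
(4,1): no bracket -> illegal
(4,3): flips 1 -> legal
(4,5): no bracket -> illegal
(5,0): flips 1 -> legal
W mobility = 7

Answer: B=6 W=7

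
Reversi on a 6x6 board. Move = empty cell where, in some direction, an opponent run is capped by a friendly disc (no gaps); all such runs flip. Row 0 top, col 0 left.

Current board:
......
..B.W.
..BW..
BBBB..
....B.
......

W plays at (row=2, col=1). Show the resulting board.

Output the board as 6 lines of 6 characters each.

Answer: ......
..B.W.
.WWW..
BBBB..
....B.
......

Derivation:
Place W at (2,1); scan 8 dirs for brackets.
Dir NW: first cell '.' (not opp) -> no flip
Dir N: first cell '.' (not opp) -> no flip
Dir NE: opp run (1,2), next='.' -> no flip
Dir W: first cell '.' (not opp) -> no flip
Dir E: opp run (2,2) capped by W -> flip
Dir SW: opp run (3,0), next=edge -> no flip
Dir S: opp run (3,1), next='.' -> no flip
Dir SE: opp run (3,2), next='.' -> no flip
All flips: (2,2)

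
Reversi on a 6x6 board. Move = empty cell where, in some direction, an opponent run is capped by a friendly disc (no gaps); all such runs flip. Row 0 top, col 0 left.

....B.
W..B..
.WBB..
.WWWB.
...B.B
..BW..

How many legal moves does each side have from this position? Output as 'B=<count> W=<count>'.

Answer: B=7 W=8

Derivation:
-- B to move --
(0,0): no bracket -> illegal
(0,1): no bracket -> illegal
(1,1): no bracket -> illegal
(1,2): no bracket -> illegal
(2,0): flips 1 -> legal
(2,4): no bracket -> illegal
(3,0): flips 3 -> legal
(4,0): flips 1 -> legal
(4,1): flips 1 -> legal
(4,2): flips 1 -> legal
(4,4): flips 1 -> legal
(5,4): flips 1 -> legal
B mobility = 7
-- W to move --
(0,2): no bracket -> illegal
(0,3): flips 2 -> legal
(0,5): no bracket -> illegal
(1,1): flips 1 -> legal
(1,2): flips 1 -> legal
(1,4): flips 1 -> legal
(1,5): no bracket -> illegal
(2,4): flips 2 -> legal
(2,5): no bracket -> illegal
(3,5): flips 1 -> legal
(4,1): no bracket -> illegal
(4,2): no bracket -> illegal
(4,4): no bracket -> illegal
(5,1): flips 1 -> legal
(5,4): flips 1 -> legal
(5,5): no bracket -> illegal
W mobility = 8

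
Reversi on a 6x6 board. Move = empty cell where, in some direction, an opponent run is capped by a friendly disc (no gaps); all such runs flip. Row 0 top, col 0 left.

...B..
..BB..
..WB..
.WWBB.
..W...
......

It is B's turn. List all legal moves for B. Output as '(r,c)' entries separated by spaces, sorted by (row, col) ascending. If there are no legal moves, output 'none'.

(1,1): flips 1 -> legal
(2,0): no bracket -> illegal
(2,1): flips 1 -> legal
(3,0): flips 2 -> legal
(4,0): flips 2 -> legal
(4,1): flips 1 -> legal
(4,3): no bracket -> illegal
(5,1): flips 1 -> legal
(5,2): flips 3 -> legal
(5,3): no bracket -> illegal

Answer: (1,1) (2,1) (3,0) (4,0) (4,1) (5,1) (5,2)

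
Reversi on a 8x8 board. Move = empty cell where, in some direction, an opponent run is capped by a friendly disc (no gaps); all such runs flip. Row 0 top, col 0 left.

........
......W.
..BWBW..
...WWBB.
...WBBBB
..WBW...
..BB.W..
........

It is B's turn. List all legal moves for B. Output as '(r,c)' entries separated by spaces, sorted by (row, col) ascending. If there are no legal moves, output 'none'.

Answer: (1,2) (1,3) (1,4) (1,5) (2,6) (3,2) (4,1) (4,2) (5,1) (5,5) (6,4)

Derivation:
(0,5): no bracket -> illegal
(0,6): no bracket -> illegal
(0,7): no bracket -> illegal
(1,2): flips 2 -> legal
(1,3): flips 3 -> legal
(1,4): flips 1 -> legal
(1,5): flips 1 -> legal
(1,7): no bracket -> illegal
(2,6): flips 1 -> legal
(2,7): no bracket -> illegal
(3,2): flips 2 -> legal
(4,1): flips 1 -> legal
(4,2): flips 3 -> legal
(5,1): flips 1 -> legal
(5,5): flips 1 -> legal
(5,6): no bracket -> illegal
(6,1): no bracket -> illegal
(6,4): flips 1 -> legal
(6,6): no bracket -> illegal
(7,4): no bracket -> illegal
(7,5): no bracket -> illegal
(7,6): no bracket -> illegal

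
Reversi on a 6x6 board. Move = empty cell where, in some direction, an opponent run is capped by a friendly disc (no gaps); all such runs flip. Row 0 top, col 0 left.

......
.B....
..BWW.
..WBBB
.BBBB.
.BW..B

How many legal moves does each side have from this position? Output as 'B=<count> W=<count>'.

-- B to move --
(1,2): flips 1 -> legal
(1,3): flips 2 -> legal
(1,4): flips 3 -> legal
(1,5): flips 1 -> legal
(2,1): flips 1 -> legal
(2,5): flips 2 -> legal
(3,1): flips 1 -> legal
(5,3): flips 1 -> legal
B mobility = 8
-- W to move --
(0,0): no bracket -> illegal
(0,1): no bracket -> illegal
(0,2): no bracket -> illegal
(1,0): no bracket -> illegal
(1,2): flips 1 -> legal
(1,3): no bracket -> illegal
(2,0): no bracket -> illegal
(2,1): flips 1 -> legal
(2,5): flips 2 -> legal
(3,0): flips 1 -> legal
(3,1): no bracket -> illegal
(4,0): no bracket -> illegal
(4,5): flips 1 -> legal
(5,0): flips 2 -> legal
(5,3): flips 2 -> legal
(5,4): flips 3 -> legal
W mobility = 8

Answer: B=8 W=8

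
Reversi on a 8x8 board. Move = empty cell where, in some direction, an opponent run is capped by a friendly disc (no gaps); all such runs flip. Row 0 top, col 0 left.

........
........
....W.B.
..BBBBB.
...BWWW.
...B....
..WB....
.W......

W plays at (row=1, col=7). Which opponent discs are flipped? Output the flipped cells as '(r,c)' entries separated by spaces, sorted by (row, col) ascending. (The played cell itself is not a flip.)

Dir NW: first cell '.' (not opp) -> no flip
Dir N: first cell '.' (not opp) -> no flip
Dir NE: edge -> no flip
Dir W: first cell '.' (not opp) -> no flip
Dir E: edge -> no flip
Dir SW: opp run (2,6) (3,5) capped by W -> flip
Dir S: first cell '.' (not opp) -> no flip
Dir SE: edge -> no flip

Answer: (2,6) (3,5)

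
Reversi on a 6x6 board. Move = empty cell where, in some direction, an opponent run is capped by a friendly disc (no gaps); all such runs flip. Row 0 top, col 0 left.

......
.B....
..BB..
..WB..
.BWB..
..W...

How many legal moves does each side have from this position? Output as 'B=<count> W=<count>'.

-- B to move --
(2,1): flips 1 -> legal
(3,1): flips 1 -> legal
(5,1): flips 1 -> legal
(5,3): no bracket -> illegal
B mobility = 3
-- W to move --
(0,0): no bracket -> illegal
(0,1): no bracket -> illegal
(0,2): no bracket -> illegal
(1,0): no bracket -> illegal
(1,2): flips 1 -> legal
(1,3): no bracket -> illegal
(1,4): flips 1 -> legal
(2,0): no bracket -> illegal
(2,1): no bracket -> illegal
(2,4): flips 1 -> legal
(3,0): flips 1 -> legal
(3,1): no bracket -> illegal
(3,4): flips 2 -> legal
(4,0): flips 1 -> legal
(4,4): flips 1 -> legal
(5,0): flips 1 -> legal
(5,1): no bracket -> illegal
(5,3): no bracket -> illegal
(5,4): flips 1 -> legal
W mobility = 9

Answer: B=3 W=9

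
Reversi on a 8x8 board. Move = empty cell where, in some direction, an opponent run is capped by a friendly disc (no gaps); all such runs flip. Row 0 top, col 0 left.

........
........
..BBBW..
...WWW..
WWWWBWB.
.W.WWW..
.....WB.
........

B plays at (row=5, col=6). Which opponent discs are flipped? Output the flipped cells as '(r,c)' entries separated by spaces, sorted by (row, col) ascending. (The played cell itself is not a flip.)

Answer: (3,4) (4,5)

Derivation:
Dir NW: opp run (4,5) (3,4) capped by B -> flip
Dir N: first cell 'B' (not opp) -> no flip
Dir NE: first cell '.' (not opp) -> no flip
Dir W: opp run (5,5) (5,4) (5,3), next='.' -> no flip
Dir E: first cell '.' (not opp) -> no flip
Dir SW: opp run (6,5), next='.' -> no flip
Dir S: first cell 'B' (not opp) -> no flip
Dir SE: first cell '.' (not opp) -> no flip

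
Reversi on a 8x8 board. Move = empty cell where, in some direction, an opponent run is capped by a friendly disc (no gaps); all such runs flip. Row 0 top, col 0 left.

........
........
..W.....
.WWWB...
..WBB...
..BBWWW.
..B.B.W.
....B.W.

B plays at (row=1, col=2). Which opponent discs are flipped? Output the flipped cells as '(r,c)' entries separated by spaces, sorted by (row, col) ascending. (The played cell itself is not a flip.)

Answer: (2,2) (3,2) (4,2)

Derivation:
Dir NW: first cell '.' (not opp) -> no flip
Dir N: first cell '.' (not opp) -> no flip
Dir NE: first cell '.' (not opp) -> no flip
Dir W: first cell '.' (not opp) -> no flip
Dir E: first cell '.' (not opp) -> no flip
Dir SW: first cell '.' (not opp) -> no flip
Dir S: opp run (2,2) (3,2) (4,2) capped by B -> flip
Dir SE: first cell '.' (not opp) -> no flip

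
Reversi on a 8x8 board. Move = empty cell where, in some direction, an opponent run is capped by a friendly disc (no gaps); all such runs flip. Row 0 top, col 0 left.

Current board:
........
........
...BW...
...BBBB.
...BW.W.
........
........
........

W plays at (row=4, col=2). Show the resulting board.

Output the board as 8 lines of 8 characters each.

Place W at (4,2); scan 8 dirs for brackets.
Dir NW: first cell '.' (not opp) -> no flip
Dir N: first cell '.' (not opp) -> no flip
Dir NE: opp run (3,3) capped by W -> flip
Dir W: first cell '.' (not opp) -> no flip
Dir E: opp run (4,3) capped by W -> flip
Dir SW: first cell '.' (not opp) -> no flip
Dir S: first cell '.' (not opp) -> no flip
Dir SE: first cell '.' (not opp) -> no flip
All flips: (3,3) (4,3)

Answer: ........
........
...BW...
...WBBB.
..WWW.W.
........
........
........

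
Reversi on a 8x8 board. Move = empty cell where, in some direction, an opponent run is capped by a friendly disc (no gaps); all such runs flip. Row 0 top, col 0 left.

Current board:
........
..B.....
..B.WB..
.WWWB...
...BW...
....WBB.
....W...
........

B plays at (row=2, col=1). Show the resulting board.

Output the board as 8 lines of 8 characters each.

Place B at (2,1); scan 8 dirs for brackets.
Dir NW: first cell '.' (not opp) -> no flip
Dir N: first cell '.' (not opp) -> no flip
Dir NE: first cell 'B' (not opp) -> no flip
Dir W: first cell '.' (not opp) -> no flip
Dir E: first cell 'B' (not opp) -> no flip
Dir SW: first cell '.' (not opp) -> no flip
Dir S: opp run (3,1), next='.' -> no flip
Dir SE: opp run (3,2) capped by B -> flip
All flips: (3,2)

Answer: ........
..B.....
.BB.WB..
.WBWB...
...BW...
....WBB.
....W...
........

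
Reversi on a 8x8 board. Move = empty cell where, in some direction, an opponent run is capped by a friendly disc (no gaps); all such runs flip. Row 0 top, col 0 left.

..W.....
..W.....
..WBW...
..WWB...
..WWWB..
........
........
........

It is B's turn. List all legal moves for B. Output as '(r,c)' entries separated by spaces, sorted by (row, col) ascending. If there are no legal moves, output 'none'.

Answer: (0,1) (1,4) (2,1) (2,5) (3,1) (4,1) (5,2) (5,3) (5,4)

Derivation:
(0,1): flips 1 -> legal
(0,3): no bracket -> illegal
(1,1): no bracket -> illegal
(1,3): no bracket -> illegal
(1,4): flips 1 -> legal
(1,5): no bracket -> illegal
(2,1): flips 1 -> legal
(2,5): flips 1 -> legal
(3,1): flips 2 -> legal
(3,5): no bracket -> illegal
(4,1): flips 4 -> legal
(5,1): no bracket -> illegal
(5,2): flips 1 -> legal
(5,3): flips 2 -> legal
(5,4): flips 1 -> legal
(5,5): no bracket -> illegal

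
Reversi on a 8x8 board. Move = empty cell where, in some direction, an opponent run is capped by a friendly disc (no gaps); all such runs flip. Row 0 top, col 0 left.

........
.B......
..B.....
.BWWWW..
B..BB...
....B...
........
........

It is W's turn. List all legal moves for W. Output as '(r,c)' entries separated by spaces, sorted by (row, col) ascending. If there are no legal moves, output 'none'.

(0,0): flips 2 -> legal
(0,1): no bracket -> illegal
(0,2): no bracket -> illegal
(1,0): no bracket -> illegal
(1,2): flips 1 -> legal
(1,3): no bracket -> illegal
(2,0): no bracket -> illegal
(2,1): no bracket -> illegal
(2,3): no bracket -> illegal
(3,0): flips 1 -> legal
(4,1): no bracket -> illegal
(4,2): no bracket -> illegal
(4,5): no bracket -> illegal
(5,0): no bracket -> illegal
(5,1): no bracket -> illegal
(5,2): flips 1 -> legal
(5,3): flips 2 -> legal
(5,5): flips 1 -> legal
(6,3): no bracket -> illegal
(6,4): flips 2 -> legal
(6,5): flips 2 -> legal

Answer: (0,0) (1,2) (3,0) (5,2) (5,3) (5,5) (6,4) (6,5)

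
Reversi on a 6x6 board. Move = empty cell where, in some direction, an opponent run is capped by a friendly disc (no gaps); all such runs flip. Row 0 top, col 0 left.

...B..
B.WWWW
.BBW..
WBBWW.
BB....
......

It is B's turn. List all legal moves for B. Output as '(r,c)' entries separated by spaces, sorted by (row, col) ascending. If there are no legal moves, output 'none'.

Answer: (0,2) (0,4) (0,5) (2,0) (2,4) (2,5) (3,5) (4,3) (4,4)

Derivation:
(0,1): no bracket -> illegal
(0,2): flips 1 -> legal
(0,4): flips 1 -> legal
(0,5): flips 2 -> legal
(1,1): no bracket -> illegal
(2,0): flips 1 -> legal
(2,4): flips 1 -> legal
(2,5): flips 1 -> legal
(3,5): flips 2 -> legal
(4,2): no bracket -> illegal
(4,3): flips 3 -> legal
(4,4): flips 1 -> legal
(4,5): no bracket -> illegal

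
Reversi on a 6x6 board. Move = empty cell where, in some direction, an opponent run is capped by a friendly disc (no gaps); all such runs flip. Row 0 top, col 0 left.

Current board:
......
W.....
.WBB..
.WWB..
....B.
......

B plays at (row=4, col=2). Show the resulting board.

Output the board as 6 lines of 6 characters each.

Answer: ......
W.....
.WBB..
.WBB..
..B.B.
......

Derivation:
Place B at (4,2); scan 8 dirs for brackets.
Dir NW: opp run (3,1), next='.' -> no flip
Dir N: opp run (3,2) capped by B -> flip
Dir NE: first cell 'B' (not opp) -> no flip
Dir W: first cell '.' (not opp) -> no flip
Dir E: first cell '.' (not opp) -> no flip
Dir SW: first cell '.' (not opp) -> no flip
Dir S: first cell '.' (not opp) -> no flip
Dir SE: first cell '.' (not opp) -> no flip
All flips: (3,2)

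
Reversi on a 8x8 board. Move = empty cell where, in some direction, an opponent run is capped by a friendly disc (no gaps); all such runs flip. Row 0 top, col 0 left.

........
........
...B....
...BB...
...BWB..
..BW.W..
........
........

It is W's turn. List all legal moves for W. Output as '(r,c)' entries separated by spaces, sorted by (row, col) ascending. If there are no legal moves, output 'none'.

Answer: (1,3) (2,2) (2,4) (3,5) (4,2) (4,6) (5,1)

Derivation:
(1,2): no bracket -> illegal
(1,3): flips 3 -> legal
(1,4): no bracket -> illegal
(2,2): flips 1 -> legal
(2,4): flips 1 -> legal
(2,5): no bracket -> illegal
(3,2): no bracket -> illegal
(3,5): flips 1 -> legal
(3,6): no bracket -> illegal
(4,1): no bracket -> illegal
(4,2): flips 1 -> legal
(4,6): flips 1 -> legal
(5,1): flips 1 -> legal
(5,4): no bracket -> illegal
(5,6): no bracket -> illegal
(6,1): no bracket -> illegal
(6,2): no bracket -> illegal
(6,3): no bracket -> illegal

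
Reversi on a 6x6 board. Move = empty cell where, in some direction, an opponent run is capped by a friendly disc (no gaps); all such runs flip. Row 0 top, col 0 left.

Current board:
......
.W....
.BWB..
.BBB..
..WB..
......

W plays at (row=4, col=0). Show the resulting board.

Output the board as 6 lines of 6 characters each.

Place W at (4,0); scan 8 dirs for brackets.
Dir NW: edge -> no flip
Dir N: first cell '.' (not opp) -> no flip
Dir NE: opp run (3,1) capped by W -> flip
Dir W: edge -> no flip
Dir E: first cell '.' (not opp) -> no flip
Dir SW: edge -> no flip
Dir S: first cell '.' (not opp) -> no flip
Dir SE: first cell '.' (not opp) -> no flip
All flips: (3,1)

Answer: ......
.W....
.BWB..
.WBB..
W.WB..
......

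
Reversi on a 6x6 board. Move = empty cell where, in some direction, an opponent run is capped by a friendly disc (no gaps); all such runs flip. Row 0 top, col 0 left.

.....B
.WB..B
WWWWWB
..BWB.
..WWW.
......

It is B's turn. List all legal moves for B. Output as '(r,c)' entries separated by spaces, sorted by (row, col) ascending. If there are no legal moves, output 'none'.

(0,0): no bracket -> illegal
(0,1): no bracket -> illegal
(0,2): no bracket -> illegal
(1,0): flips 2 -> legal
(1,3): no bracket -> illegal
(1,4): flips 2 -> legal
(3,0): flips 1 -> legal
(3,1): no bracket -> illegal
(3,5): no bracket -> illegal
(4,1): no bracket -> illegal
(4,5): no bracket -> illegal
(5,1): flips 3 -> legal
(5,2): flips 2 -> legal
(5,3): no bracket -> illegal
(5,4): flips 2 -> legal
(5,5): no bracket -> illegal

Answer: (1,0) (1,4) (3,0) (5,1) (5,2) (5,4)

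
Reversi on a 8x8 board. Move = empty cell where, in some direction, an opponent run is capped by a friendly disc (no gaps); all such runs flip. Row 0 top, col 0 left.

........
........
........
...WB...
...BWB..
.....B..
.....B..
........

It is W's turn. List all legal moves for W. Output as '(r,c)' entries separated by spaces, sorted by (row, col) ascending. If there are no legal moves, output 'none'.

(2,3): no bracket -> illegal
(2,4): flips 1 -> legal
(2,5): no bracket -> illegal
(3,2): no bracket -> illegal
(3,5): flips 1 -> legal
(3,6): no bracket -> illegal
(4,2): flips 1 -> legal
(4,6): flips 1 -> legal
(5,2): no bracket -> illegal
(5,3): flips 1 -> legal
(5,4): no bracket -> illegal
(5,6): no bracket -> illegal
(6,4): no bracket -> illegal
(6,6): flips 1 -> legal
(7,4): no bracket -> illegal
(7,5): no bracket -> illegal
(7,6): no bracket -> illegal

Answer: (2,4) (3,5) (4,2) (4,6) (5,3) (6,6)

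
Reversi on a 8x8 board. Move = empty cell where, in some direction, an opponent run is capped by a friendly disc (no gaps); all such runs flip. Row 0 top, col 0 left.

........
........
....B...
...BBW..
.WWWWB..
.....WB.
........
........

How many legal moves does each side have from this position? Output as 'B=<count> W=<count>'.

Answer: B=10 W=9

Derivation:
-- B to move --
(2,5): flips 1 -> legal
(2,6): no bracket -> illegal
(3,0): no bracket -> illegal
(3,1): no bracket -> illegal
(3,2): no bracket -> illegal
(3,6): flips 1 -> legal
(4,0): flips 4 -> legal
(4,6): flips 1 -> legal
(5,0): no bracket -> illegal
(5,1): flips 1 -> legal
(5,2): flips 1 -> legal
(5,3): flips 1 -> legal
(5,4): flips 2 -> legal
(6,4): no bracket -> illegal
(6,5): flips 1 -> legal
(6,6): flips 2 -> legal
B mobility = 10
-- W to move --
(1,3): flips 1 -> legal
(1,4): flips 2 -> legal
(1,5): flips 2 -> legal
(2,2): flips 1 -> legal
(2,3): flips 1 -> legal
(2,5): flips 1 -> legal
(3,2): flips 2 -> legal
(3,6): no bracket -> illegal
(4,6): flips 1 -> legal
(4,7): no bracket -> illegal
(5,4): no bracket -> illegal
(5,7): flips 1 -> legal
(6,5): no bracket -> illegal
(6,6): no bracket -> illegal
(6,7): no bracket -> illegal
W mobility = 9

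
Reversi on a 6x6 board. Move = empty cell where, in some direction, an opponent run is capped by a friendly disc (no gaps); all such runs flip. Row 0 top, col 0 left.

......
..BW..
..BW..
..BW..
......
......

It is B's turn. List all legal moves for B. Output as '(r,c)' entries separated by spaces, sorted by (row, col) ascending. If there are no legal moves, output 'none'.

Answer: (0,4) (1,4) (2,4) (3,4) (4,4)

Derivation:
(0,2): no bracket -> illegal
(0,3): no bracket -> illegal
(0,4): flips 1 -> legal
(1,4): flips 2 -> legal
(2,4): flips 1 -> legal
(3,4): flips 2 -> legal
(4,2): no bracket -> illegal
(4,3): no bracket -> illegal
(4,4): flips 1 -> legal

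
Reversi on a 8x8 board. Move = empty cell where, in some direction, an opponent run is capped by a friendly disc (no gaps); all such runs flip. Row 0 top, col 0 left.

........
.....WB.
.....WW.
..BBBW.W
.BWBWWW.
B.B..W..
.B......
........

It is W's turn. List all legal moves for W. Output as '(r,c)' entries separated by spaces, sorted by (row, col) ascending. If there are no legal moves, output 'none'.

(0,5): no bracket -> illegal
(0,6): flips 1 -> legal
(0,7): flips 1 -> legal
(1,7): flips 1 -> legal
(2,1): no bracket -> illegal
(2,2): flips 2 -> legal
(2,3): flips 1 -> legal
(2,4): flips 2 -> legal
(2,7): no bracket -> illegal
(3,0): no bracket -> illegal
(3,1): flips 3 -> legal
(4,0): flips 1 -> legal
(5,1): no bracket -> illegal
(5,3): no bracket -> illegal
(5,4): no bracket -> illegal
(6,0): no bracket -> illegal
(6,2): flips 1 -> legal
(6,3): no bracket -> illegal
(7,0): flips 4 -> legal
(7,1): no bracket -> illegal
(7,2): no bracket -> illegal

Answer: (0,6) (0,7) (1,7) (2,2) (2,3) (2,4) (3,1) (4,0) (6,2) (7,0)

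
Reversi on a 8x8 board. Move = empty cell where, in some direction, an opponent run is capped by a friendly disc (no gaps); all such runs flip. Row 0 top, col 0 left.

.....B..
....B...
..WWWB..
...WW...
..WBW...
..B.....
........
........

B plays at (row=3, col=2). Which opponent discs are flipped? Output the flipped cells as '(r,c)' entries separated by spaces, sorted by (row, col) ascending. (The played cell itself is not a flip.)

Answer: (2,3) (4,2)

Derivation:
Dir NW: first cell '.' (not opp) -> no flip
Dir N: opp run (2,2), next='.' -> no flip
Dir NE: opp run (2,3) capped by B -> flip
Dir W: first cell '.' (not opp) -> no flip
Dir E: opp run (3,3) (3,4), next='.' -> no flip
Dir SW: first cell '.' (not opp) -> no flip
Dir S: opp run (4,2) capped by B -> flip
Dir SE: first cell 'B' (not opp) -> no flip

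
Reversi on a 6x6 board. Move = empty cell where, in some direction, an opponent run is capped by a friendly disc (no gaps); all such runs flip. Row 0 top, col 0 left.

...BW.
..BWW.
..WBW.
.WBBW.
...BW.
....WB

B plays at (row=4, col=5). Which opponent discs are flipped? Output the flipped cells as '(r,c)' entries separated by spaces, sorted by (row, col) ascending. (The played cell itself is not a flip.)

Answer: (3,4) (4,4)

Derivation:
Dir NW: opp run (3,4) capped by B -> flip
Dir N: first cell '.' (not opp) -> no flip
Dir NE: edge -> no flip
Dir W: opp run (4,4) capped by B -> flip
Dir E: edge -> no flip
Dir SW: opp run (5,4), next=edge -> no flip
Dir S: first cell 'B' (not opp) -> no flip
Dir SE: edge -> no flip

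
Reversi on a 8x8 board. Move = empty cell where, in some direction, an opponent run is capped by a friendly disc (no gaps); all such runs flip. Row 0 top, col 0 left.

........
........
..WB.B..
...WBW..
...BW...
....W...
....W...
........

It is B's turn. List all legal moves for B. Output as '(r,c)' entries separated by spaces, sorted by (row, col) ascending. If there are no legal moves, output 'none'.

(1,1): no bracket -> illegal
(1,2): no bracket -> illegal
(1,3): no bracket -> illegal
(2,1): flips 1 -> legal
(2,4): no bracket -> illegal
(2,6): no bracket -> illegal
(3,1): no bracket -> illegal
(3,2): flips 1 -> legal
(3,6): flips 1 -> legal
(4,2): no bracket -> illegal
(4,5): flips 2 -> legal
(4,6): no bracket -> illegal
(5,3): no bracket -> illegal
(5,5): no bracket -> illegal
(6,3): no bracket -> illegal
(6,5): flips 1 -> legal
(7,3): no bracket -> illegal
(7,4): flips 3 -> legal
(7,5): no bracket -> illegal

Answer: (2,1) (3,2) (3,6) (4,5) (6,5) (7,4)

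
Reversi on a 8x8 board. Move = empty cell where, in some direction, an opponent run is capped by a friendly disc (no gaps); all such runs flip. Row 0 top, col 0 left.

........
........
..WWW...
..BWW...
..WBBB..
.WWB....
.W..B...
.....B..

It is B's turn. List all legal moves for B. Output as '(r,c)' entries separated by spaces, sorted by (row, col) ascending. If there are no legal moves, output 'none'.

(1,1): flips 2 -> legal
(1,2): flips 3 -> legal
(1,3): flips 2 -> legal
(1,4): flips 3 -> legal
(1,5): no bracket -> illegal
(2,1): no bracket -> illegal
(2,5): flips 1 -> legal
(3,1): flips 1 -> legal
(3,5): flips 2 -> legal
(4,0): no bracket -> illegal
(4,1): flips 1 -> legal
(5,0): flips 2 -> legal
(6,0): no bracket -> illegal
(6,2): flips 2 -> legal
(6,3): no bracket -> illegal
(7,0): flips 2 -> legal
(7,1): no bracket -> illegal
(7,2): no bracket -> illegal

Answer: (1,1) (1,2) (1,3) (1,4) (2,5) (3,1) (3,5) (4,1) (5,0) (6,2) (7,0)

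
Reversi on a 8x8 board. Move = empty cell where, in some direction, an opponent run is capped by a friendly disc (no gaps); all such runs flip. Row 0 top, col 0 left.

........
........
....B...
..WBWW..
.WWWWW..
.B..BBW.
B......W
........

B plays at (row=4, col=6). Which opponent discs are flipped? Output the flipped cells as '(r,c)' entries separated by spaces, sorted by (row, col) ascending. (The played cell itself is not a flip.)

Answer: (3,5)

Derivation:
Dir NW: opp run (3,5) capped by B -> flip
Dir N: first cell '.' (not opp) -> no flip
Dir NE: first cell '.' (not opp) -> no flip
Dir W: opp run (4,5) (4,4) (4,3) (4,2) (4,1), next='.' -> no flip
Dir E: first cell '.' (not opp) -> no flip
Dir SW: first cell 'B' (not opp) -> no flip
Dir S: opp run (5,6), next='.' -> no flip
Dir SE: first cell '.' (not opp) -> no flip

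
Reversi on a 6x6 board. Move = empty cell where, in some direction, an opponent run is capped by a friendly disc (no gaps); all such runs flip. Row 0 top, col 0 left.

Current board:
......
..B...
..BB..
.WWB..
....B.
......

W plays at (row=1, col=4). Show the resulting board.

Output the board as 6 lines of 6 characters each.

Answer: ......
..B.W.
..BW..
.WWB..
....B.
......

Derivation:
Place W at (1,4); scan 8 dirs for brackets.
Dir NW: first cell '.' (not opp) -> no flip
Dir N: first cell '.' (not opp) -> no flip
Dir NE: first cell '.' (not opp) -> no flip
Dir W: first cell '.' (not opp) -> no flip
Dir E: first cell '.' (not opp) -> no flip
Dir SW: opp run (2,3) capped by W -> flip
Dir S: first cell '.' (not opp) -> no flip
Dir SE: first cell '.' (not opp) -> no flip
All flips: (2,3)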